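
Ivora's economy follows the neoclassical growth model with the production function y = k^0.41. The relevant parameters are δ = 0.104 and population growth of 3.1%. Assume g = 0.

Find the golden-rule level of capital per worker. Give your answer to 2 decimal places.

k_gold ≈ 6.57

The golden rule sets f'(k) = n + δ, i.e. α·k^(α−1) = n + δ.
So k^(1−α) = α / (n + δ) = 0.41 / 0.135 = 3.0370.
k_gold = 3.0370^(1/0.59) ≈ 6.5721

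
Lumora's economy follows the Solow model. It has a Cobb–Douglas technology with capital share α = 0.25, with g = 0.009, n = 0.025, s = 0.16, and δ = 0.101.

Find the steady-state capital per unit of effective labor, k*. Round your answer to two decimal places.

k* = 1.25

In steady state, investment equals break-even investment: s·k^α = (n + g + δ)·k.
Dividing both sides by k: k^(1−α) = s / (n + g + δ).
k^0.75 = 0.16 / (0.025 + 0.009 + 0.101) = 0.16 / 0.135 = 1.1852
k* = 1.1852^(1/0.75) ≈ 1.2543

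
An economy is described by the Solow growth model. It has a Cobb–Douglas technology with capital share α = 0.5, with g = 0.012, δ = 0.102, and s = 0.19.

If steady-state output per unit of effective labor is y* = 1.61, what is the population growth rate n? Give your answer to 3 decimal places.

Steady state requires s·f(k) = (n + g + δ)·k, i.e. s·k^α = (n + g + δ)·k.
Since y* = [s/(n + g + δ)]^(α/(1−α)), we have s/(n + g + δ) = (y*)^((1−α)/α) = 1.61^1 = 1.6100.
Therefore n + g + δ = s / 1.6100 = 0.19 / 1.6100 = 0.1180, so n = 0.1180 − 0.114 = 0.0040.

n ≈ 0.004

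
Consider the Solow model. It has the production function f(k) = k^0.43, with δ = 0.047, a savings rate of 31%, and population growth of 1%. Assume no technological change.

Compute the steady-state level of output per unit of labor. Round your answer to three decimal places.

At the steady state, Δk = 0, so s·k^α = (n + δ)·k.
Dividing both sides by k: k^(1−α) = s / (n + δ).
k^0.57 = 0.31 / (0.010 + 0.047) = 0.31 / 0.057 = 5.4386
k* = 5.4386^(1/0.57) ≈ 19.5132
y* = (k*)^α = 19.5132^0.43 ≈ 3.5879

y* ≈ 3.588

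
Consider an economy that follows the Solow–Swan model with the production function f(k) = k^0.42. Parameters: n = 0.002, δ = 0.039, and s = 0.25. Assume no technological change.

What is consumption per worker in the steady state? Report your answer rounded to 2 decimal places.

c* = 2.78

At the steady state, Δk = 0, so s·k^α = (n + δ)·k.
Dividing both sides by k: k^(1−α) = s / (n + δ).
k^0.58 = 0.25 / (0.002 + 0.039) = 0.25 / 0.041 = 6.0976
k* = 6.0976^(1/0.58) ≈ 22.5799
y* = (k*)^α = 22.5799^0.42 ≈ 3.7031
c* = (1 − s)·y* = (1 − 0.25) × 3.7031 ≈ 2.7773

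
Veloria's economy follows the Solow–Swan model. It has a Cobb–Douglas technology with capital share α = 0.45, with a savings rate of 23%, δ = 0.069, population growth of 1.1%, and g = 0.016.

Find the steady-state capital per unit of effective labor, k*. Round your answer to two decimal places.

k* ≈ 4.90

At the steady state, Δk = 0, so s·k^α = (n + g + δ)·k.
Dividing both sides by k: k^(1−α) = s / (n + g + δ).
k^0.55 = 0.23 / (0.011 + 0.016 + 0.069) = 0.23 / 0.096 = 2.3958
k* = 2.3958^(1/0.55) ≈ 4.8968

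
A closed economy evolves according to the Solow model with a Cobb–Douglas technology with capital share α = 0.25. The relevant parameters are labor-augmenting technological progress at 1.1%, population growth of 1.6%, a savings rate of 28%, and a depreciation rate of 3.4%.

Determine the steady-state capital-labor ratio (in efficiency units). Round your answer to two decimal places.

In steady state, investment equals break-even investment: s·k^α = (n + g + δ)·k.
Rearranging, k^(1−α) = s / (n + g + δ).
k^0.75 = 0.28 / (0.016 + 0.011 + 0.034) = 0.28 / 0.061 = 4.5902
k* = 4.5902^(1/0.75) ≈ 7.6286

k* = 7.63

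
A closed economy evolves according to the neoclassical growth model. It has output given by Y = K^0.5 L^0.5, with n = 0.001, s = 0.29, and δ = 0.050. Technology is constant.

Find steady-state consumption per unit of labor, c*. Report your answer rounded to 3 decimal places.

At the steady state, Δk = 0, so s·k^α = (n + δ)·k.
Rearranging, k^(1−α) = s / (n + δ).
k^0.5 = 0.29 / (0.001 + 0.050) = 0.29 / 0.051 = 5.6863
k* = 5.6863^(1/0.5) ≈ 32.3340
y* = (k*)^α = 32.3340^0.5 ≈ 5.6863
c* = (1 − s)·y* = (1 − 0.29) × 5.6863 ≈ 4.0373

c* ≈ 4.037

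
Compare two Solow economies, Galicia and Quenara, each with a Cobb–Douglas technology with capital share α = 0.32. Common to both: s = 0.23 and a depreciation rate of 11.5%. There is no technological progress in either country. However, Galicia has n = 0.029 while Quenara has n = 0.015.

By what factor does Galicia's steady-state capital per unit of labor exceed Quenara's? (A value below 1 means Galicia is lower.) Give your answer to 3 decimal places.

k*_G / k*_Q ≈ 0.860

Steady-state k* = [s/(n + δ)]^(1/(1−α)), so the ratio is [ (s_G/(n + δ)_G) / (s_Q/(n + δ)_Q) ]^1.4706.
s_G/(n + δ)_G = 0.23/0.144 = 1.5972; s_Q/(n + δ)_Q = 0.23/0.130 = 1.7692.
Ratio = (1.5972/1.7692)^1.4706 = 0.9028^1.4706 ≈ 0.8604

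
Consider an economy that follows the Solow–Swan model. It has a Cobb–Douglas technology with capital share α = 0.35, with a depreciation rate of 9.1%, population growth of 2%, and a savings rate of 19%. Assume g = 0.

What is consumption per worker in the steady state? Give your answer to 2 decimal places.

c* ≈ 1.08

Steady state requires s·f(k) = (n + δ)·k, i.e. s·k^α = (n + δ)·k.
Rearranging, k^(1−α) = s / (n + δ).
k^0.65 = 0.19 / (0.020 + 0.091) = 0.19 / 0.111 = 1.7117
k* = 1.7117^(1/0.65) ≈ 2.2862
y* = (k*)^α = 2.2862^0.35 ≈ 1.3356
c* = (1 − s)·y* = (1 − 0.19) × 1.3356 ≈ 1.0818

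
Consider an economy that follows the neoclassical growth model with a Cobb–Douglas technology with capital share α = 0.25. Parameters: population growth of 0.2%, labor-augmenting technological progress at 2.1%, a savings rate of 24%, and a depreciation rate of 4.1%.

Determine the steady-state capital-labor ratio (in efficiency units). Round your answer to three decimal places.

Steady state requires s·f(k) = (n + g + δ)·k, i.e. s·k^α = (n + g + δ)·k.
Rearranging, k^(1−α) = s / (n + g + δ).
k^0.75 = 0.24 / (0.002 + 0.021 + 0.041) = 0.24 / 0.064 = 3.7500
k* = 3.7500^(1/0.75) ≈ 5.8261

k* = 5.826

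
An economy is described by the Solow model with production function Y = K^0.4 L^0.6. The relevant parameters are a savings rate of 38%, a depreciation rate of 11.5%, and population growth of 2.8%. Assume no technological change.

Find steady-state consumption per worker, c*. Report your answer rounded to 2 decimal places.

c* = 1.19

At the steady state, Δk = 0, so s·k^α = (n + δ)·k.
Rearranging, k^(1−α) = s / (n + δ).
k^0.6 = 0.38 / (0.028 + 0.115) = 0.38 / 0.143 = 2.6573
k* = 2.6573^(1/0.6) ≈ 5.0980
y* = (k*)^α = 5.0980^0.4 ≈ 1.9185
c* = (1 − s)·y* = (1 − 0.38) × 1.9185 ≈ 1.1895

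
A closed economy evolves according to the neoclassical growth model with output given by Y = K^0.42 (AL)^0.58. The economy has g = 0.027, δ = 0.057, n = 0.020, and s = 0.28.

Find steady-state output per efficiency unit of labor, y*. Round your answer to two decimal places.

Steady state requires s·f(k) = (n + g + δ)·k, i.e. s·k^α = (n + g + δ)·k.
Rearranging, k^(1−α) = s / (n + g + δ).
k^0.58 = 0.28 / (0.020 + 0.027 + 0.057) = 0.28 / 0.104 = 2.6923
k* = 2.6923^(1/0.58) ≈ 5.5156
y* = (k*)^α = 5.5156^0.42 ≈ 2.0487

y* = 2.05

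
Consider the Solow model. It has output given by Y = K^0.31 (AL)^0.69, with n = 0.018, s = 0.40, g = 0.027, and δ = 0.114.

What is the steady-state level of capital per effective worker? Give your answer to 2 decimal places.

k* = 3.81

In steady state, investment equals break-even investment: s·k^α = (n + g + δ)·k.
Dividing both sides by k: k^(1−α) = s / (n + g + δ).
k^0.69 = 0.40 / (0.018 + 0.027 + 0.114) = 0.40 / 0.159 = 2.5157
k* = 2.5157^(1/0.69) ≈ 3.8077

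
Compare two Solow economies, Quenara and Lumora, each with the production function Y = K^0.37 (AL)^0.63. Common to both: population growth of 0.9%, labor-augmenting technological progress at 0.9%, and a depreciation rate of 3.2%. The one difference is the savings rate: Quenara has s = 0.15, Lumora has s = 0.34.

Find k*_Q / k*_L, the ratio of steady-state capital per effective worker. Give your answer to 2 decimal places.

Steady-state k* = [s/(n + g + δ)]^(1/(1−α)), so the ratio is [ (s_Q/(n + g + δ)_Q) / (s_L/(n + g + δ)_L) ]^1.5873.
s_Q/(n + g + δ)_Q = 0.15/0.050 = 3.0000; s_L/(n + g + δ)_L = 0.34/0.050 = 6.8000.
Ratio = (3.0000/6.8000)^1.5873 = 0.4412^1.5873 ≈ 0.2729

ratio ≈ 0.27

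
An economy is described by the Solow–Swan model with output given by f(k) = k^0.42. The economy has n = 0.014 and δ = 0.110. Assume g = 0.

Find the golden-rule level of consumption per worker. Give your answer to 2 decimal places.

At the golden rule, f'(k) = n + δ, so α·k^(α−1) = n + δ and k_gold = (α/(n + δ))^(1/(1−α)).
k_gold = (0.42/0.124)^(1/0.58) = 3.3871^1.7241 ≈ 8.1936
c_gold = f(k_gold) − (n + δ)·k_gold = 2.4191 − 0.124×8.1936 ≈ 1.4031

c_gold ≈ 1.40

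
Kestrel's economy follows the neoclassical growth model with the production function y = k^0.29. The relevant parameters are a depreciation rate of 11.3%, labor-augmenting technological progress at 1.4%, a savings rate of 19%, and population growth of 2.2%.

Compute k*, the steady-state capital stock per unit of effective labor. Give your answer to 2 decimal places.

k* ≈ 1.41

At the steady state, Δk = 0, so s·k^α = (n + g + δ)·k.
Dividing both sides by k: k^(1−α) = s / (n + g + δ).
k^0.71 = 0.19 / (0.022 + 0.014 + 0.113) = 0.19 / 0.149 = 1.2752
k* = 1.2752^(1/0.71) ≈ 1.4083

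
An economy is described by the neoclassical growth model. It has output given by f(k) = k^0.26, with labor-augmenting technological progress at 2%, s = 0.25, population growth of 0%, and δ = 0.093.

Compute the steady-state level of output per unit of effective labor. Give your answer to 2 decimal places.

Steady state requires s·f(k) = (n + g + δ)·k, i.e. s·k^α = (n + g + δ)·k.
Dividing both sides by k: k^(1−α) = s / (n + g + δ).
k^0.74 = 0.25 / (0.000 + 0.020 + 0.093) = 0.25 / 0.113 = 2.2124
k* = 2.2124^(1/0.74) ≈ 2.9244
y* = (k*)^α = 2.9244^0.26 ≈ 1.3218

y* = 1.32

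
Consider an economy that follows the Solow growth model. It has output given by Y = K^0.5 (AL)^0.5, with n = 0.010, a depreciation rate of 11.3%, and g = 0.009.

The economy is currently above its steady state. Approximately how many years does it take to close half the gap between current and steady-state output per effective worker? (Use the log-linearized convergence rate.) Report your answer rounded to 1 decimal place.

about 10.5 years

Near the steady state the convergence rate is λ = (1 − α)(n + g + δ).
λ = (1 − 0.5) × 0.132 = 0.5 × 0.132 = 0.0660
Half-life = ln 2 / λ = 0.6931 / 0.0660 ≈ 10.50 years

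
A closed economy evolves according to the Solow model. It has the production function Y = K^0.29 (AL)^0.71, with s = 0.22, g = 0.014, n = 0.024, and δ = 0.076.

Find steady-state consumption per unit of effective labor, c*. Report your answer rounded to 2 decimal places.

c* ≈ 1.02

In steady state, investment equals break-even investment: s·k^α = (n + g + δ)·k.
Rearranging, k^(1−α) = s / (n + g + δ).
k^0.71 = 0.22 / (0.024 + 0.014 + 0.076) = 0.22 / 0.114 = 1.9298
k* = 1.9298^(1/0.71) ≈ 2.5242
y* = (k*)^α = 2.5242^0.29 ≈ 1.3080
c* = (1 − s)·y* = (1 − 0.22) × 1.3080 ≈ 1.0202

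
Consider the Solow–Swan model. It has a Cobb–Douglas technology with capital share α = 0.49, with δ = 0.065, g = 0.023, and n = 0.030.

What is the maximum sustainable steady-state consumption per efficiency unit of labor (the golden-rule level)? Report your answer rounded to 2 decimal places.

c_gold ≈ 2.00

At the golden rule, f'(k) = n + g + δ, so α·k^(α−1) = n + g + δ and k_gold = (α/(n + g + δ))^(1/(1−α)).
k_gold = (0.49/0.118)^(1/0.51) = 4.1525^1.9608 ≈ 16.3073
c_gold = f(k_gold) − (n + g + δ)·k_gold = 3.9271 − 0.118×16.3073 ≈ 2.0028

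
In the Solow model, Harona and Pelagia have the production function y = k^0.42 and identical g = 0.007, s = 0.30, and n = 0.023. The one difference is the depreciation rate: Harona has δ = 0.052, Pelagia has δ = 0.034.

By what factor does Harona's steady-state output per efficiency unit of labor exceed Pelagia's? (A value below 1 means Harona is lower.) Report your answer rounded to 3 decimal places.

Steady-state y* = [s/(n + g + δ)]^(α/(1−α)), so the ratio is [ (s_H/(n + g + δ)_H) / (s_P/(n + g + δ)_P) ]^0.7241.
s_H/(n + g + δ)_H = 0.30/0.082 = 3.6585; s_P/(n + g + δ)_P = 0.30/0.064 = 4.6875.
Ratio = (3.6585/4.6875)^0.7241 = 0.7805^0.7241 ≈ 0.8357

ratio ≈ 0.836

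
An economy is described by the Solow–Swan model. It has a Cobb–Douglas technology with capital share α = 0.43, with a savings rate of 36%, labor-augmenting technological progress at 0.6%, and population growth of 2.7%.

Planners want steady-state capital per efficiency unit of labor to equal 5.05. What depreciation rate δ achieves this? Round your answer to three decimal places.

δ ≈ 0.110

In steady state, investment equals break-even investment: s·k^α = (n + g + δ)·k.
So s / (n + g + δ) = (k*)^(1−α) = 5.05^0.57 = 2.5170.
Therefore n + g + δ = s / 2.5170 = 0.36 / 2.5170 = 0.1430, so δ = 0.1430 − 0.033 = 0.1100.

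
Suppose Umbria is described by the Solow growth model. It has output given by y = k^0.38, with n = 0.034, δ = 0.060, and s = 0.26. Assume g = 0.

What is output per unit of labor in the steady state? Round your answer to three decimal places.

y* = 1.866

At the steady state, Δk = 0, so s·k^α = (n + δ)·k.
Rearranging, k^(1−α) = s / (n + δ).
k^0.62 = 0.26 / (0.034 + 0.060) = 0.26 / 0.094 = 2.7660
k* = 2.7660^(1/0.62) ≈ 5.1602
y* = (k*)^α = 5.1602^0.38 ≈ 1.8656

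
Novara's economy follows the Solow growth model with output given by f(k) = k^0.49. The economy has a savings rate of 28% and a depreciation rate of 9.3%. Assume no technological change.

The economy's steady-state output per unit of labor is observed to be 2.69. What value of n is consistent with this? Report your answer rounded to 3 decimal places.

In steady state, investment equals break-even investment: s·k^α = (n + δ)·k.
Since y* = [s/(n + δ)]^(α/(1−α)), we have s/(n + δ) = (y*)^((1−α)/α) = 2.69^1.0408 = 2.8008.
Therefore n + δ = s / 2.8008 = 0.28 / 2.8008 = 0.1000, so n = 0.1000 − 0.093 = 0.0070.

n ≈ 0.007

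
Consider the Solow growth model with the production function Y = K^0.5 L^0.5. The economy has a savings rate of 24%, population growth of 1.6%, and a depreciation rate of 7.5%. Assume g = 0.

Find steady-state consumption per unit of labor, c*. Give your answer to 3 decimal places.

c* = 2.004

In steady state, investment equals break-even investment: s·k^α = (n + δ)·k.
Dividing both sides by k: k^(1−α) = s / (n + δ).
k^0.5 = 0.24 / (0.016 + 0.075) = 0.24 / 0.091 = 2.6374
k* = 2.6374^(1/0.5) ≈ 6.9559
y* = (k*)^α = 6.9559^0.5 ≈ 2.6374
c* = (1 − s)·y* = (1 − 0.24) × 2.6374 ≈ 2.0044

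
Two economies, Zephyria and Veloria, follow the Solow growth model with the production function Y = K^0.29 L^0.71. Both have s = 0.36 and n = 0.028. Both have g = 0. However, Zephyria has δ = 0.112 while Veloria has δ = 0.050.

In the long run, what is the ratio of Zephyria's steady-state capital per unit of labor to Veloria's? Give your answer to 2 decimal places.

ratio ≈ 0.44

Steady-state k* = [s/(n + δ)]^(1/(1−α)), so the ratio is [ (s_Z/(n + δ)_Z) / (s_V/(n + δ)_V) ]^1.4085.
s_Z/(n + δ)_Z = 0.36/0.140 = 2.5714; s_V/(n + δ)_V = 0.36/0.078 = 4.6154.
Ratio = (2.5714/4.6154)^1.4085 = 0.5571^1.4085 ≈ 0.4387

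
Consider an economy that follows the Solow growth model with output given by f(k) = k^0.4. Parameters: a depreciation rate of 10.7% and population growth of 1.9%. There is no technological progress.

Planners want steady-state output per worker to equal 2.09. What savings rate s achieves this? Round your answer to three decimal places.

Steady state requires s·f(k) = (n + δ)·k, i.e. s·k^α = (n + δ)·k.
Since y* = [s/(n + δ)]^(α/(1−α)), we have s/(n + δ) = (y*)^((1−α)/α) = 2.09^1.5 = 3.0215.
Therefore s = 3.0215 × (n + δ) = 3.0215 × 0.126 = 0.3807.

s ≈ 0.381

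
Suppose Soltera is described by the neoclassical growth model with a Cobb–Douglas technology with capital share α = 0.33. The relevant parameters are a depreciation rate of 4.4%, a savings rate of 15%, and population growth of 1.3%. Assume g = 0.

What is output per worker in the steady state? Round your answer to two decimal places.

Steady state requires s·f(k) = (n + δ)·k, i.e. s·k^α = (n + δ)·k.
Dividing both sides by k: k^(1−α) = s / (n + δ).
k^0.67 = 0.15 / (0.013 + 0.044) = 0.15 / 0.057 = 2.6316
k* = 2.6316^(1/0.67) ≈ 4.2383
y* = (k*)^α = 4.2383^0.33 ≈ 1.6105

y* ≈ 1.61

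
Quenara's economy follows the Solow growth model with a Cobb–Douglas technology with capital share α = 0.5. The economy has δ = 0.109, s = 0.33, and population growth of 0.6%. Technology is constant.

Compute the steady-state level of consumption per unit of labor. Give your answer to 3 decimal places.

c* ≈ 1.923

Steady state requires s·f(k) = (n + δ)·k, i.e. s·k^α = (n + δ)·k.
Rearranging, k^(1−α) = s / (n + δ).
k^0.5 = 0.33 / (0.006 + 0.109) = 0.33 / 0.115 = 2.8696
k* = 2.8696^(1/0.5) ≈ 8.2346
y* = (k*)^α = 8.2346^0.5 ≈ 2.8696
c* = (1 − s)·y* = (1 − 0.33) × 2.8696 ≈ 1.9226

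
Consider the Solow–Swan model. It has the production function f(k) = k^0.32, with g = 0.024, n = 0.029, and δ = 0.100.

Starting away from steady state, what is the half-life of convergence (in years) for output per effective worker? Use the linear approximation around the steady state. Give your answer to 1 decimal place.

half-life ≈ 6.7 years

Near the steady state the convergence rate is λ = (1 − α)(n + g + δ).
λ = (1 − 0.32) × 0.153 = 0.68 × 0.153 = 0.10404
Half-life = ln 2 / λ = 0.6931 / 0.10404 ≈ 6.66 years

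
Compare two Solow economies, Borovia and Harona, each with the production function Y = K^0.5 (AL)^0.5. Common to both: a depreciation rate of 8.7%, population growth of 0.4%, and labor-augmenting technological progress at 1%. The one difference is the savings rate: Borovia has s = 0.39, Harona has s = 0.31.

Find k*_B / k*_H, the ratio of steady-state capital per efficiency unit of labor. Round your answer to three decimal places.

ratio ≈ 1.583

Steady-state k* = [s/(n + g + δ)]^(1/(1−α)), so the ratio is [ (s_B/(n + g + δ)_B) / (s_H/(n + g + δ)_H) ]^2.
s_B/(n + g + δ)_B = 0.39/0.101 = 3.8614; s_H/(n + g + δ)_H = 0.31/0.101 = 3.0693.
Ratio = (3.8614/3.0693)^2 = 1.2581^2 ≈ 1.5828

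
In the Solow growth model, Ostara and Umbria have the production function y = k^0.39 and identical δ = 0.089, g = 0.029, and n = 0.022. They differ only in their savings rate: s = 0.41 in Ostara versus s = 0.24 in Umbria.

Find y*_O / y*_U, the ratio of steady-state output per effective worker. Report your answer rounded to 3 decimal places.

Steady-state y* = [s/(n + g + δ)]^(α/(1−α)), so the ratio is [ (s_O/(n + g + δ)_O) / (s_U/(n + g + δ)_U) ]^0.6393.
s_O/(n + g + δ)_O = 0.41/0.140 = 2.9286; s_U/(n + g + δ)_U = 0.24/0.140 = 1.7143.
Ratio = (2.9286/1.7143)^0.6393 = 1.7083^0.6393 ≈ 1.4082

y*_O / y*_U ≈ 1.408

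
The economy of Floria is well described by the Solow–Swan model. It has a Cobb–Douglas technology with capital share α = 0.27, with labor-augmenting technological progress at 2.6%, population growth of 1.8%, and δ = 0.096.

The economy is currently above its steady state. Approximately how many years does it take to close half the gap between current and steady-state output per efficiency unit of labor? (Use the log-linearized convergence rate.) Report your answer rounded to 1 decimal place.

t_½ ≈ 6.8 years

Near the steady state the convergence rate is λ = (1 − α)(n + g + δ).
λ = (1 − 0.27) × 0.140 = 0.73 × 0.140 = 0.1022
Half-life = ln 2 / λ = 0.6931 / 0.1022 ≈ 6.78 years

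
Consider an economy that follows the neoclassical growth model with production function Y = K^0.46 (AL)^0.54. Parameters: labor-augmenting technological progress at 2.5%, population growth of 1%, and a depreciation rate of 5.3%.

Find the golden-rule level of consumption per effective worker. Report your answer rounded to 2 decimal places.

At the golden rule, f'(k) = n + g + δ, so α·k^(α−1) = n + g + δ and k_gold = (α/(n + g + δ))^(1/(1−α)).
k_gold = (0.46/0.088)^(1/0.54) = 5.2273^1.8519 ≈ 21.3884
c_gold = f(k_gold) − (n + g + δ)·k_gold = 4.0915 − 0.088×21.3884 ≈ 2.2093

c_gold ≈ 2.21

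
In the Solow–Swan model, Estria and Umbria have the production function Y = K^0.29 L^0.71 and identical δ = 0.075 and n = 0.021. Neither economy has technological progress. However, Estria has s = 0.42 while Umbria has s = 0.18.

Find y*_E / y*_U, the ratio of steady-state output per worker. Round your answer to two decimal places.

ratio ≈ 1.41

Steady-state y* = [s/(n + δ)]^(α/(1−α)), so the ratio is [ (s_E/(n + δ)_E) / (s_U/(n + δ)_U) ]^0.4085.
s_E/(n + δ)_E = 0.42/0.096 = 4.3750; s_U/(n + δ)_U = 0.18/0.096 = 1.8750.
Ratio = (4.3750/1.8750)^0.4085 = 2.3333^0.4085 ≈ 1.4136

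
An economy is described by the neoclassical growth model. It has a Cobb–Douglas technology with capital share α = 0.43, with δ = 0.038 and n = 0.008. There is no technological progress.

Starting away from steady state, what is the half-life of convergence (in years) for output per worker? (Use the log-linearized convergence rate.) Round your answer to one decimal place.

about 26.4 years

Near the steady state the convergence rate is λ = (1 − α)(n + δ).
λ = (1 − 0.43) × 0.046 = 0.57 × 0.046 = 0.02622
Half-life = ln 2 / λ = 0.6931 / 0.02622 ≈ 26.43 years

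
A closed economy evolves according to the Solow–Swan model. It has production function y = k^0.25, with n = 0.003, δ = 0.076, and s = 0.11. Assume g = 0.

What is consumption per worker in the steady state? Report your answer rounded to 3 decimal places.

c* ≈ 0.994

At the steady state, Δk = 0, so s·k^α = (n + δ)·k.
Dividing both sides by k: k^(1−α) = s / (n + δ).
k^0.75 = 0.11 / (0.003 + 0.076) = 0.11 / 0.079 = 1.3924
k* = 1.3924^(1/0.75) ≈ 1.5548
y* = (k*)^α = 1.5548^0.25 ≈ 1.1167
c* = (1 − s)·y* = (1 − 0.11) × 1.1167 ≈ 0.9939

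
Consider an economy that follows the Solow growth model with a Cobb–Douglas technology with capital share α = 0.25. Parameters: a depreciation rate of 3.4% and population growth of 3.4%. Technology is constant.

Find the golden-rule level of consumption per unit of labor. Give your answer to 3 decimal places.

At the golden rule, f'(k) = n + δ, so α·k^(α−1) = n + δ and k_gold = (α/(n + δ))^(1/(1−α)).
k_gold = (0.25/0.068)^(1/0.75) = 3.6765^1.3333 ≈ 5.6741
c_gold = f(k_gold) − (n + δ)·k_gold = 1.5434 − 0.068×5.6741 ≈ 1.1576

c_gold ≈ 1.158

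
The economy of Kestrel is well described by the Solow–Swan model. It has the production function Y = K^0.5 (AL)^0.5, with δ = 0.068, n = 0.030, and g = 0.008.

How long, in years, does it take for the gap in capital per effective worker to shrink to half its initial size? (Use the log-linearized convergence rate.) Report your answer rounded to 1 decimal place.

Near the steady state the convergence rate is λ = (1 − α)(n + g + δ).
λ = (1 − 0.5) × 0.106 = 0.5 × 0.106 = 0.0530
Half-life = ln 2 / λ = 0.6931 / 0.0530 ≈ 13.08 years

about 13.1 years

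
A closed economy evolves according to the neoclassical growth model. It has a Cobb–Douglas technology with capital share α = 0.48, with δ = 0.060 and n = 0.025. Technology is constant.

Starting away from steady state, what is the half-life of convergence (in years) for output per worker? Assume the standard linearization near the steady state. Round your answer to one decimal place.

about 15.7 years

Near the steady state the convergence rate is λ = (1 − α)(n + δ).
λ = (1 − 0.48) × 0.085 = 0.52 × 0.085 = 0.0442
Half-life = ln 2 / λ = 0.6931 / 0.0442 ≈ 15.68 years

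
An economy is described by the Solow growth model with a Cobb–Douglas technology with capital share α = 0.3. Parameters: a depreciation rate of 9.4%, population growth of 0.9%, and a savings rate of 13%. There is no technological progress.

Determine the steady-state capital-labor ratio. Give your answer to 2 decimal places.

In steady state, investment equals break-even investment: s·k^α = (n + δ)·k.
Rearranging, k^(1−α) = s / (n + δ).
k^0.7 = 0.13 / (0.009 + 0.094) = 0.13 / 0.103 = 1.2621
k* = 1.2621^(1/0.7) ≈ 1.3945

k* = 1.39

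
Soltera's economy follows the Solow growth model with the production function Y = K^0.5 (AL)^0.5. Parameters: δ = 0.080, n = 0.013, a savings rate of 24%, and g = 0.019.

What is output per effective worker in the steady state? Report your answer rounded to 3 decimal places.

At the steady state, Δk = 0, so s·k^α = (n + g + δ)·k.
Rearranging, k^(1−α) = s / (n + g + δ).
k^0.5 = 0.24 / (0.013 + 0.019 + 0.080) = 0.24 / 0.112 = 2.1429
k* = 2.1429^(1/0.5) ≈ 4.5920
y* = (k*)^α = 4.5920^0.5 ≈ 2.1429

y* ≈ 2.143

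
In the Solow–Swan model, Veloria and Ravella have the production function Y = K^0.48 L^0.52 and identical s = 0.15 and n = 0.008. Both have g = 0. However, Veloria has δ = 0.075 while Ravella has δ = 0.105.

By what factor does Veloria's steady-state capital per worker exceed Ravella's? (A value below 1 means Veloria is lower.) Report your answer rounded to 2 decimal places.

k*_V / k*_R ≈ 1.81

Steady-state k* = [s/(n + δ)]^(1/(1−α)), so the ratio is [ (s_V/(n + δ)_V) / (s_R/(n + δ)_R) ]^1.9231.
s_V/(n + δ)_V = 0.15/0.083 = 1.8072; s_R/(n + δ)_R = 0.15/0.113 = 1.3274.
Ratio = (1.8072/1.3274)^1.9231 = 1.3615^1.9231 ≈ 1.8102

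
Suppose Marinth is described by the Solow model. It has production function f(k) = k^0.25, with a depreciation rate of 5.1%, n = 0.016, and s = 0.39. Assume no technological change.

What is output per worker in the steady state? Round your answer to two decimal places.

y* ≈ 1.80

Steady state requires s·f(k) = (n + δ)·k, i.e. s·k^α = (n + δ)·k.
Dividing both sides by k: k^(1−α) = s / (n + δ).
k^0.75 = 0.39 / (0.016 + 0.051) = 0.39 / 0.067 = 5.8209
k* = 5.8209^(1/0.75) ≈ 10.4710
y* = (k*)^α = 10.4710^0.25 ≈ 1.7989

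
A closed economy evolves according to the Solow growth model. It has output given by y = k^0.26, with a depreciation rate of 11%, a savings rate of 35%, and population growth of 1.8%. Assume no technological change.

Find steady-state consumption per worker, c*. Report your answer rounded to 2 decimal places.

In steady state, investment equals break-even investment: s·k^α = (n + δ)·k.
Dividing both sides by k: k^(1−α) = s / (n + δ).
k^0.74 = 0.35 / (0.018 + 0.110) = 0.35 / 0.128 = 2.7344
k* = 2.7344^(1/0.74) ≈ 3.8936
y* = (k*)^α = 3.8936^0.26 ≈ 1.4239
c* = (1 − s)·y* = (1 − 0.35) × 1.4239 ≈ 0.9255

c* = 0.93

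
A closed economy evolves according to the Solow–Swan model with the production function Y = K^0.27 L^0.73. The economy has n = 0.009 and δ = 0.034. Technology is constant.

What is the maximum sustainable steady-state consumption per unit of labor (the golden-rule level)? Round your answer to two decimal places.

At the golden rule, f'(k) = n + δ, so α·k^(α−1) = n + δ and k_gold = (α/(n + δ))^(1/(1−α)).
k_gold = (0.27/0.043)^(1/0.73) = 6.2791^1.3699 ≈ 12.3891
c_gold = f(k_gold) − (n + δ)·k_gold = 1.9730 − 0.043×12.3891 ≈ 1.4403

c_gold ≈ 1.44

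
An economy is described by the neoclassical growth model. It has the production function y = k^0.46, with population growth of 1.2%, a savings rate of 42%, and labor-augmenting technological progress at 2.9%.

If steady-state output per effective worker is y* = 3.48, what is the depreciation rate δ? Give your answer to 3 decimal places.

In steady state, investment equals break-even investment: s·k^α = (n + g + δ)·k.
Since y* = [s/(n + g + δ)]^(α/(1−α)), we have s/(n + g + δ) = (y*)^((1−α)/α) = 3.48^1.1739 = 4.3227.
Therefore n + g + δ = s / 4.3227 = 0.42 / 4.3227 = 0.0972, so δ = 0.0972 − 0.041 = 0.0562.

δ ≈ 0.056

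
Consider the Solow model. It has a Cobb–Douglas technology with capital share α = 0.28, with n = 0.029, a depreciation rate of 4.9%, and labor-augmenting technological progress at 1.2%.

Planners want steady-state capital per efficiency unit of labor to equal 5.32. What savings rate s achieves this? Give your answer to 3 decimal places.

s ≈ 0.300

At the steady state, Δk = 0, so s·k^α = (n + g + δ)·k.
So s / (n + g + δ) = (k*)^(1−α) = 5.32^0.72 = 3.3316.
Therefore s = 3.3316 × (n + g + δ) = 3.3316 × 0.090 = 0.2998.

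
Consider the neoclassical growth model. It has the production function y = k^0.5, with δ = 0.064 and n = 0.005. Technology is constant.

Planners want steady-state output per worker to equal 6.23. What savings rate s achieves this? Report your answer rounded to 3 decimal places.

s ≈ 0.430

At the steady state, Δk = 0, so s·k^α = (n + δ)·k.
Since y* = [s/(n + δ)]^(α/(1−α)), we have s/(n + δ) = (y*)^((1−α)/α) = 6.23^1 = 6.2300.
Therefore s = 6.2300 × (n + δ) = 6.2300 × 0.069 = 0.4299.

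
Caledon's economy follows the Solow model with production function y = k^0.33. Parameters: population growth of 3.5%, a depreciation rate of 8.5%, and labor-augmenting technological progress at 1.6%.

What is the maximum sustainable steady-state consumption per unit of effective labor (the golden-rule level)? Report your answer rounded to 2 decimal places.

At the golden rule, f'(k) = n + g + δ, so α·k^(α−1) = n + g + δ and k_gold = (α/(n + g + δ))^(1/(1−α)).
k_gold = (0.33/0.136)^(1/0.67) = 2.4265^1.4925 ≈ 3.7548
c_gold = f(k_gold) − (n + g + δ)·k_gold = 1.5474 − 0.136×3.7548 ≈ 1.0367

c_gold ≈ 1.04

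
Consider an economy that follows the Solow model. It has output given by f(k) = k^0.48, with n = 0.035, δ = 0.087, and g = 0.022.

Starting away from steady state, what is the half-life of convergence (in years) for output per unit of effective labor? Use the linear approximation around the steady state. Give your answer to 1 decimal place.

Near the steady state the convergence rate is λ = (1 − α)(n + g + δ).
λ = (1 − 0.48) × 0.144 = 0.52 × 0.144 = 0.07488
Half-life = ln 2 / λ = 0.6931 / 0.07488 ≈ 9.26 years

half-life ≈ 9.3 years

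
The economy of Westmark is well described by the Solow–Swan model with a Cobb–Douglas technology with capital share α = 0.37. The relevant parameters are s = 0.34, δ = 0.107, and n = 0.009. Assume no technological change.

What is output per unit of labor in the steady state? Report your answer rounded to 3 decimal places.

y* ≈ 1.881

In steady state, investment equals break-even investment: s·k^α = (n + δ)·k.
Rearranging, k^(1−α) = s / (n + δ).
k^0.63 = 0.34 / (0.009 + 0.107) = 0.34 / 0.116 = 2.9310
k* = 2.9310^(1/0.63) ≈ 5.5118
y* = (k*)^α = 5.5118^0.37 ≈ 1.8805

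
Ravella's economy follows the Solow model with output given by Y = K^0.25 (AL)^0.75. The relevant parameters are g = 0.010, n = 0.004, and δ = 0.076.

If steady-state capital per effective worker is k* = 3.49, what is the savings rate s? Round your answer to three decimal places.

At the steady state, Δk = 0, so s·k^α = (n + g + δ)·k.
So s / (n + g + δ) = (k*)^(1−α) = 3.49^0.75 = 2.5534.
Therefore s = 2.5534 × (n + g + δ) = 2.5534 × 0.090 = 0.2298.

s ≈ 0.230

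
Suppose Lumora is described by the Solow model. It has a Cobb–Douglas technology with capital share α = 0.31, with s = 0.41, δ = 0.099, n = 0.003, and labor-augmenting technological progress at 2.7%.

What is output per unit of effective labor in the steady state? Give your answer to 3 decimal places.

Steady state requires s·f(k) = (n + g + δ)·k, i.e. s·k^α = (n + g + δ)·k.
Rearranging, k^(1−α) = s / (n + g + δ).
k^0.69 = 0.41 / (0.003 + 0.027 + 0.099) = 0.41 / 0.129 = 3.1783
k* = 3.1783^(1/0.69) ≈ 5.3434
y* = (k*)^α = 5.3434^0.31 ≈ 1.6812

y* = 1.681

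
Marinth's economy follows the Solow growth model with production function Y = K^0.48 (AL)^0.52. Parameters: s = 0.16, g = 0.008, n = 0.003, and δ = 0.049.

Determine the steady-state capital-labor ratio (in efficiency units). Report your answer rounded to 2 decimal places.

k* ≈ 6.59

At the steady state, Δk = 0, so s·k^α = (n + g + δ)·k.
Dividing both sides by k: k^(1−α) = s / (n + g + δ).
k^0.52 = 0.16 / (0.003 + 0.008 + 0.049) = 0.16 / 0.060 = 2.6667
k* = 2.6667^(1/0.52) ≈ 6.5945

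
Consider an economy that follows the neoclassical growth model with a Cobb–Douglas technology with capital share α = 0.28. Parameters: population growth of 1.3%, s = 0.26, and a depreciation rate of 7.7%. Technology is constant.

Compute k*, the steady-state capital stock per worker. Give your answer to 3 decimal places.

At the steady state, Δk = 0, so s·k^α = (n + δ)·k.
Dividing both sides by k: k^(1−α) = s / (n + δ).
k^0.72 = 0.26 / (0.013 + 0.077) = 0.26 / 0.090 = 2.8889
k* = 2.8889^(1/0.72) ≈ 4.3642

k* ≈ 4.364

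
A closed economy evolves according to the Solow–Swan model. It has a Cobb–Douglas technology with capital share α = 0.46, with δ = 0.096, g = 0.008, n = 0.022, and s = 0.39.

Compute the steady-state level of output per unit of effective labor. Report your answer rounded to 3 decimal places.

In steady state, investment equals break-even investment: s·k^α = (n + g + δ)·k.
Dividing both sides by k: k^(1−α) = s / (n + g + δ).
k^0.54 = 0.39 / (0.022 + 0.008 + 0.096) = 0.39 / 0.126 = 3.0952
k* = 3.0952^(1/0.54) ≈ 8.1037
y* = (k*)^α = 8.1037^0.46 ≈ 2.6181

y* ≈ 2.618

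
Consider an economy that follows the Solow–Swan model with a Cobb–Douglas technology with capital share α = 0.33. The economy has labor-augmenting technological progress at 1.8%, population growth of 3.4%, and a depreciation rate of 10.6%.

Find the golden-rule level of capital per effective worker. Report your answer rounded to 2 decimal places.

The golden rule sets f'(k) = n + g + δ, i.e. α·k^(α−1) = n + g + δ.
So k^(1−α) = α / (n + g + δ) = 0.33 / 0.158 = 2.0886.
k_gold = 2.0886^(1/0.67) ≈ 3.0019

k_gold ≈ 3.00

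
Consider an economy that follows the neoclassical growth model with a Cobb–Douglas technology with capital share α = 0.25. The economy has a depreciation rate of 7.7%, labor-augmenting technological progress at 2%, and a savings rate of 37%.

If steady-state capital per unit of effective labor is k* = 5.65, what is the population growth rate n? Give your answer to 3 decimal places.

n ≈ 0.004

At the steady state, Δk = 0, so s·k^α = (n + g + δ)·k.
So s / (n + g + δ) = (k*)^(1−α) = 5.65^0.75 = 3.6647.
Therefore n + g + δ = s / 3.6647 = 0.37 / 3.6647 = 0.1010, so n = 0.1010 − 0.097 = 0.0040.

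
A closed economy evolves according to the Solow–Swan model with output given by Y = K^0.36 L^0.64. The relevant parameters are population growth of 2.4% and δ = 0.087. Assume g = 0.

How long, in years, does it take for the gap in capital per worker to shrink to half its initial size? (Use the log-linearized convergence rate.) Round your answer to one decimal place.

t_½ ≈ 9.8 years

Near the steady state the convergence rate is λ = (1 − α)(n + δ).
λ = (1 − 0.36) × 0.111 = 0.64 × 0.111 = 0.07104
Half-life = ln 2 / λ = 0.6931 / 0.07104 ≈ 9.76 years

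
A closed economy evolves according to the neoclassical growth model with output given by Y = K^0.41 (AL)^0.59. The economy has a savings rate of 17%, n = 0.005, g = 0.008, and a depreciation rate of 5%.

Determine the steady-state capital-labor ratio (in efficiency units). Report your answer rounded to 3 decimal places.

k* ≈ 5.379

Steady state requires s·f(k) = (n + g + δ)·k, i.e. s·k^α = (n + g + δ)·k.
Rearranging, k^(1−α) = s / (n + g + δ).
k^0.59 = 0.17 / (0.005 + 0.008 + 0.050) = 0.17 / 0.063 = 2.6984
k* = 2.6984^(1/0.59) ≈ 5.3788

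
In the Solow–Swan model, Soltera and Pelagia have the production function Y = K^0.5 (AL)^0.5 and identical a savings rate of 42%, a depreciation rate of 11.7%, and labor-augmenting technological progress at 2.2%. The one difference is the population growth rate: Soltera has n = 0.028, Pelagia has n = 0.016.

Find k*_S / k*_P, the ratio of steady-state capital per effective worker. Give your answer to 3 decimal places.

ratio ≈ 0.861

Steady-state k* = [s/(n + g + δ)]^(1/(1−α)), so the ratio is [ (s_S/(n + g + δ)_S) / (s_P/(n + g + δ)_P) ]^2.
s_S/(n + g + δ)_S = 0.42/0.167 = 2.5150; s_P/(n + g + δ)_P = 0.42/0.155 = 2.7097.
Ratio = (2.5150/2.7097)^2 = 0.9281^2 ≈ 0.8614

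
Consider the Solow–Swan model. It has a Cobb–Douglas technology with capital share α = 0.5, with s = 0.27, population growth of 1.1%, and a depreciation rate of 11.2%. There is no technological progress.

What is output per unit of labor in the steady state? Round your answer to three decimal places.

At the steady state, Δk = 0, so s·k^α = (n + δ)·k.
Rearranging, k^(1−α) = s / (n + δ).
k^0.5 = 0.27 / (0.011 + 0.112) = 0.27 / 0.123 = 2.1951
k* = 2.1951^(1/0.5) ≈ 4.8185
y* = (k*)^α = 4.8185^0.5 ≈ 2.1951

y* = 2.195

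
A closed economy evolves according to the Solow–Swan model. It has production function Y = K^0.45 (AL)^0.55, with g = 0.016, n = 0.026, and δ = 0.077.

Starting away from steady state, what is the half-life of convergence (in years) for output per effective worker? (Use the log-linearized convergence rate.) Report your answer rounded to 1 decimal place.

Near the steady state the convergence rate is λ = (1 − α)(n + g + δ).
λ = (1 − 0.45) × 0.119 = 0.55 × 0.119 = 0.06545
Half-life = ln 2 / λ = 0.6931 / 0.06545 ≈ 10.59 years

t_½ ≈ 10.6 years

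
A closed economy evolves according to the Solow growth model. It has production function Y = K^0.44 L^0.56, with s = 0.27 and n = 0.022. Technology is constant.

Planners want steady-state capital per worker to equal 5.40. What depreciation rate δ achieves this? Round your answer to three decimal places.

δ ≈ 0.083

At the steady state, Δk = 0, so s·k^α = (n + δ)·k.
So s / (n + δ) = (k*)^(1−α) = 5.40^0.56 = 2.5712.
Therefore n + δ = s / 2.5712 = 0.27 / 2.5712 = 0.1050, so δ = 0.1050 − 0.022 = 0.0830.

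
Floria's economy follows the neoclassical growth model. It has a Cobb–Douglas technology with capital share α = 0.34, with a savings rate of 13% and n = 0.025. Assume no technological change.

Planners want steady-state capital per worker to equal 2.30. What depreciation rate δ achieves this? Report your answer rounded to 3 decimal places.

δ ≈ 0.050

Steady state requires s·f(k) = (n + δ)·k, i.e. s·k^α = (n + δ)·k.
So s / (n + δ) = (k*)^(1−α) = 2.30^0.66 = 1.7328.
Therefore n + δ = s / 1.7328 = 0.13 / 1.7328 = 0.0750, so δ = 0.0750 − 0.025 = 0.0500.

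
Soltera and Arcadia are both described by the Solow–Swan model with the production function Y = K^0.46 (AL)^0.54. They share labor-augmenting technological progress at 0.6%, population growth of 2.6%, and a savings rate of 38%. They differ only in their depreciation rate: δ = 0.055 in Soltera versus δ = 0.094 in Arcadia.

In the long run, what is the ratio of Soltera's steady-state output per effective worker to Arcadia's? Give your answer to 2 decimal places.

Steady-state y* = [s/(n + g + δ)]^(α/(1−α)), so the ratio is [ (s_S/(n + g + δ)_S) / (s_A/(n + g + δ)_A) ]^0.8519.
s_S/(n + g + δ)_S = 0.38/0.087 = 4.3678; s_A/(n + g + δ)_A = 0.38/0.126 = 3.0159.
Ratio = (4.3678/3.0159)^0.8519 = 1.4483^0.8519 ≈ 1.3710

y*_S / y*_A ≈ 1.37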